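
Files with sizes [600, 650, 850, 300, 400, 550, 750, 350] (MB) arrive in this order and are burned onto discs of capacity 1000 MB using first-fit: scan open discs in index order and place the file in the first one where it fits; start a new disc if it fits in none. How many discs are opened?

  600 → disc 1 (new)  [load 600/1000]
  650 → disc 2 (new)  [load 650/1000]
  850 → disc 3 (new)  [load 850/1000]
  300 → disc 1  [load 900/1000]
  400 → disc 4 (new)  [load 400/1000]
  550 → disc 4  [load 950/1000]
  750 → disc 5 (new)  [load 750/1000]
  350 → disc 2  [load 1000/1000]
5 discs opened.

5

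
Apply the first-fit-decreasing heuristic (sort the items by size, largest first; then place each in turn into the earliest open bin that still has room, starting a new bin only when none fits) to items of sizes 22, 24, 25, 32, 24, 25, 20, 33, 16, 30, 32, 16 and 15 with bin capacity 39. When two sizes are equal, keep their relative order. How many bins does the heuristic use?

Sorted descending: 33, 32, 32, 30, 25, 25, 24, 24, 22, 20, 16, 16, 15.
  33 → bin 1 (new)  [load 33/39]
  32 → bin 2 (new)  [load 32/39]
  32 → bin 3 (new)  [load 32/39]
  30 → bin 4 (new)  [load 30/39]
  25 → bin 5 (new)  [load 25/39]
  25 → bin 6 (new)  [load 25/39]
  24 → bin 7 (new)  [load 24/39]
  24 → bin 8 (new)  [load 24/39]
  22 → bin 9 (new)  [load 22/39]
  20 → bin 10 (new)  [load 20/39]
  16 → bin 9  [load 38/39]
  16 → bin 10  [load 36/39]
  15 → bin 7  [load 39/39]
10 bins opened.

10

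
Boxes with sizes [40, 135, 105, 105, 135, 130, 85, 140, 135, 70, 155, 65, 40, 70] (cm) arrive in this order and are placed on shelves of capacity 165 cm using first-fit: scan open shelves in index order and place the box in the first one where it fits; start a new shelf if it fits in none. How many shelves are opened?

  40 → shelf 1 (new)  [load 40/165]
  135 → shelf 2 (new)  [load 135/165]
  105 → shelf 1  [load 145/165]
  105 → shelf 3 (new)  [load 105/165]
  135 → shelf 4 (new)  [load 135/165]
  130 → shelf 5 (new)  [load 130/165]
  85 → shelf 6 (new)  [load 85/165]
  140 → shelf 7 (new)  [load 140/165]
  135 → shelf 8 (new)  [load 135/165]
  70 → shelf 6  [load 155/165]
  155 → shelf 9 (new)  [load 155/165]
  65 → shelf 10 (new)  [load 65/165]
  40 → shelf 3  [load 145/165]
  70 → shelf 10  [load 135/165]
10 shelves opened.

10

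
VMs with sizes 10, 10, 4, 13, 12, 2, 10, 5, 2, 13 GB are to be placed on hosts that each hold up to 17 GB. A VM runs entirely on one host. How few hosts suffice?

Total = 13 + 13 + 12 + 10 + 10 + 10 + 5 + 4 + 2 + 2 = 81 GB.
Lower bound: ⌈81/17⌉ = 5 hosts.
Also, 6 VMs each exceed 17/2 GB, and no two of those can share a host, so at least 6 hosts are needed.
A packing using 6 hosts:
  host 1: 13 + 4 = 17
  host 2: 13 + 2 + 2 = 17
  host 3: 12 + 5 = 17
  host 4: 10 = 10
  host 5: 10 = 10
  host 6: 10 = 10
This matches the lower bound, so 6 is optimal.

6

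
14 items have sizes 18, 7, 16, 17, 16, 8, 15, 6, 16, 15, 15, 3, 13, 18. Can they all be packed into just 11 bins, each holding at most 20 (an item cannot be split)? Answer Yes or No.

A valid assignment using 11 bins:
  bin 1: 18 = 18
  bin 2: 18 = 18
  bin 3: 17 + 3 = 20
  bin 4: 16 = 16
  bin 5: 16 = 16
  bin 6: 16 = 16
  bin 7: 15 = 15
  bin 8: 15 = 15
  bin 9: 15 = 15
  bin 10: 13 + 7 = 20
  bin 11: 8 + 6 = 14
Every load is within 20, so 11 bins suffice.

Yes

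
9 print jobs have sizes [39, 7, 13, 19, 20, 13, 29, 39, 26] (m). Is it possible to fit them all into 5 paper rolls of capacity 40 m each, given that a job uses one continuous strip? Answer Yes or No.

Total = 205 m; ⌈205/40⌉ = 6.
At least 6 paper rolls are required, but only 5 are allowed.

No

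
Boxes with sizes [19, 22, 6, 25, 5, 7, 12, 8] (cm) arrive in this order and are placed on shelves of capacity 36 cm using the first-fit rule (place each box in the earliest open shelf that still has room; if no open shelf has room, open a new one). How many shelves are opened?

  19 → shelf 1 (new)  [load 19/36]
  22 → shelf 2 (new)  [load 22/36]
  6 → shelf 1  [load 25/36]
  25 → shelf 3 (new)  [load 25/36]
  5 → shelf 1  [load 30/36]
  7 → shelf 2  [load 29/36]
  12 → shelf 4 (new)  [load 12/36]
  8 → shelf 3  [load 33/36]
4 shelves opened.

4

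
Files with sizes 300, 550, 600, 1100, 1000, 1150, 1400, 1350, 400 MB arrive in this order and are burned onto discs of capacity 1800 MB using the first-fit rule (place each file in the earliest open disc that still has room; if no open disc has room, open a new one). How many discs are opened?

6

  300 → disc 1 (new)  [load 300/1800]
  550 → disc 1  [load 850/1800]
  600 → disc 1  [load 1450/1800]
  1100 → disc 2 (new)  [load 1100/1800]
  1000 → disc 3 (new)  [load 1000/1800]
  1150 → disc 4 (new)  [load 1150/1800]
  1400 → disc 5 (new)  [load 1400/1800]
  1350 → disc 6 (new)  [load 1350/1800]
  400 → disc 2  [load 1500/1800]
6 discs opened.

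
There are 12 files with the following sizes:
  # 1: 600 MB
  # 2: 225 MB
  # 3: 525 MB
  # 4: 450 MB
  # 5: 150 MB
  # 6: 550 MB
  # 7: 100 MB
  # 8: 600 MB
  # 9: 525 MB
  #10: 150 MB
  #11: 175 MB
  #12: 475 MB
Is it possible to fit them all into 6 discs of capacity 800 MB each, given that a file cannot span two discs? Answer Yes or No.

No

Total = 4525 MB; ⌈4525/800⌉ = 6.
7 files each exceed half the capacity and cannot share a disc, forcing at least 7 discs.
At least 7 discs are required, but only 6 are allowed.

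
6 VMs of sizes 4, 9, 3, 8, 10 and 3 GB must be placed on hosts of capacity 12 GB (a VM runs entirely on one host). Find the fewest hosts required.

Total = 10 + 9 + 8 + 4 + 3 + 3 = 37 GB.
Lower bound: ⌈37/12⌉ = 4 hosts.
A packing using 4 hosts:
  host 1: 10 = 10
  host 2: 9 + 3 = 12
  host 3: 8 + 4 = 12
  host 4: 3 = 3
This matches the lower bound, so 4 is optimal.

4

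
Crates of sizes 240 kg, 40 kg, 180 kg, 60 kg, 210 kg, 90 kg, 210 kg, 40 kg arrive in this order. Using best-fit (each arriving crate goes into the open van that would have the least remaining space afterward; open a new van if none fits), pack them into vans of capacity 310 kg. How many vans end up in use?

4

  240 → van 1 (new)  [load 240/310]
  40 → van 1  [load 280/310]
  180 → van 2 (new)  [load 180/310]
  60 → van 2  [load 240/310]
  210 → van 3 (new)  [load 210/310]
  90 → van 3  [load 300/310]
  210 → van 4 (new)  [load 210/310]
  40 → van 2  [load 280/310]
4 vans opened.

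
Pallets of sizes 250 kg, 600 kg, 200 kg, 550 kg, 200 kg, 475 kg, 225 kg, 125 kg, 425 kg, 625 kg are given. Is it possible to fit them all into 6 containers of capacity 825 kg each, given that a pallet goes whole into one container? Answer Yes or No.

A valid assignment using 5 containers:
  container 1: 625 + 200 = 825
  container 2: 600 + 225 = 825
  container 3: 550 + 250 = 800
  container 4: 475 + 200 + 125 = 800
  container 5: 425 = 425
That uses only 5 ≤ 6, so 6 containers are enough.

Yes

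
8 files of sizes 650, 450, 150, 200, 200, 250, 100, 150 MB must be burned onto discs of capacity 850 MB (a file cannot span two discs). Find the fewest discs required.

3

Total = 650 + 450 + 250 + 200 + 200 + 150 + 150 + 100 = 2150 MB.
Lower bound: ⌈2150/850⌉ = 3 discs.
A packing using 3 discs:
  disc 1: 650 + 200 = 850
  disc 2: 450 + 250 + 150 = 850
  disc 3: 200 + 150 + 100 = 450
This matches the lower bound, so 3 is optimal.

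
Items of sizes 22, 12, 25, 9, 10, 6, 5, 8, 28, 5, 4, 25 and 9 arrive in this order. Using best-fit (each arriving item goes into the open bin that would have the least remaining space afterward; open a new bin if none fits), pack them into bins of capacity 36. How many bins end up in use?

5

  22 → bin 1 (new)  [load 22/36]
  12 → bin 1  [load 34/36]
  25 → bin 2 (new)  [load 25/36]
  9 → bin 2  [load 34/36]
  10 → bin 3 (new)  [load 10/36]
  6 → bin 3  [load 16/36]
  5 → bin 3  [load 21/36]
  8 → bin 3  [load 29/36]
  28 → bin 4 (new)  [load 28/36]
  5 → bin 3  [load 34/36]
  4 → bin 4  [load 32/36]
  25 → bin 5 (new)  [load 25/36]
  9 → bin 5  [load 34/36]
5 bins opened.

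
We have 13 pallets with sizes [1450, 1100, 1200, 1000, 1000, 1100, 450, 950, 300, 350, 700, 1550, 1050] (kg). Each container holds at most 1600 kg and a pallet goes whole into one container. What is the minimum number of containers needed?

10

Total = 1550 + 1450 + 1200 + 1100 + 1100 + 1050 + 1000 + 1000 + 950 + 700 + 450 + 350 + 300 = 12200 kg.
Lower bound: ⌈12200/1600⌉ = 8 containers.
Also, 9 pallets each exceed 800 kg, and no two of those can share a container, so at least 9 containers are needed.
A packing using 10 containers:
  container 1: 1550 = 1550
  container 2: 1450 = 1450
  container 3: 1200 + 350 = 1550
  container 4: 1100 + 450 = 1550
  container 5: 1100 + 300 = 1400
  container 6: 1050 = 1050
  container 7: 1000 = 1000
  container 8: 1000 = 1000
  container 9: 950 = 950
  container 10: 700 = 700
No arrangement into 9 containers stays within capacity, so 10 is optimal.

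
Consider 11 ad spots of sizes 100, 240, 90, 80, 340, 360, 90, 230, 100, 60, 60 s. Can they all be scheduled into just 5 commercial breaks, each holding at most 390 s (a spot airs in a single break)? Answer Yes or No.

Yes

A valid assignment using 5 commercial breaks:
  break 1: 360 = 360
  break 2: 340 = 340
  break 3: 240 + 100 = 340
  break 4: 230 + 100 + 60 = 390
  break 5: 90 + 90 + 80 + 60 = 320
Every load is within 390 s, so 5 commercial breaks suffice.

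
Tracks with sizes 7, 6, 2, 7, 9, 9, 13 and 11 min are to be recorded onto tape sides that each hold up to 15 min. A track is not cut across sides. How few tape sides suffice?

5

Total = 13 + 11 + 9 + 9 + 7 + 7 + 6 + 2 = 64 min.
Lower bound: ⌈64/15⌉ = 5 tape sides.
A packing using 5 tape sides:
  side 1: 13 + 2 = 15
  side 2: 11 = 11
  side 3: 9 + 6 = 15
  side 4: 9 = 9
  side 5: 7 + 7 = 14
This matches the lower bound, so 5 is optimal.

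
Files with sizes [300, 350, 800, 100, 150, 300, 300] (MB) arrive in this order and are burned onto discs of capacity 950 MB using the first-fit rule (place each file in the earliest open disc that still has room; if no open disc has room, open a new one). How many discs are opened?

3

  300 → disc 1 (new)  [load 300/950]
  350 → disc 1  [load 650/950]
  800 → disc 2 (new)  [load 800/950]
  100 → disc 1  [load 750/950]
  150 → disc 1  [load 900/950]
  300 → disc 3 (new)  [load 300/950]
  300 → disc 3  [load 600/950]
3 discs opened.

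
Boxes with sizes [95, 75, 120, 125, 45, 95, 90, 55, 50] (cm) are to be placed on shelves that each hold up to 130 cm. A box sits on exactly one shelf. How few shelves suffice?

Total = 125 + 120 + 95 + 95 + 90 + 75 + 55 + 50 + 45 = 750 cm.
Lower bound: ⌈750/130⌉ = 6 shelves.
A packing using 7 shelves:
  shelf 1: 125 = 125
  shelf 2: 120 = 120
  shelf 3: 95 = 95
  shelf 4: 95 = 95
  shelf 5: 90 = 90
  shelf 6: 75 + 55 = 130
  shelf 7: 50 + 45 = 95
No arrangement into 6 shelves stays within capacity, so 7 is optimal.

7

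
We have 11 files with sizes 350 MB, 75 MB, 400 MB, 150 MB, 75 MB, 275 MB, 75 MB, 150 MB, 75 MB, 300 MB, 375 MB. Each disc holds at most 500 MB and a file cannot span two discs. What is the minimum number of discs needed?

5

Total = 400 + 375 + 350 + 300 + 275 + 150 + 150 + 75 + 75 + 75 + 75 = 2300 MB.
Lower bound: ⌈2300/500⌉ = 5 discs.
A packing using 5 discs:
  disc 1: 400 + 75 = 475
  disc 2: 375 + 75 = 450
  disc 3: 350 + 150 = 500
  disc 4: 300 + 150 = 450
  disc 5: 275 + 75 + 75 = 425
This matches the lower bound, so 5 is optimal.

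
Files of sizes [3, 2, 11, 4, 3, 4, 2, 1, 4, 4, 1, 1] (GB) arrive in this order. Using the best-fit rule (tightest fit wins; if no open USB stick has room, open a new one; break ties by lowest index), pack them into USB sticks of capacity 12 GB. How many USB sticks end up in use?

  3 → USB stick 1 (new)  [load 3/12]
  2 → USB stick 1  [load 5/12]
  11 → USB stick 2 (new)  [load 11/12]
  4 → USB stick 1  [load 9/12]
  3 → USB stick 1  [load 12/12]
  4 → USB stick 3 (new)  [load 4/12]
  2 → USB stick 3  [load 6/12]
  1 → USB stick 2  [load 12/12]
  4 → USB stick 3  [load 10/12]
  4 → USB stick 4 (new)  [load 4/12]
  1 → USB stick 3  [load 11/12]
  1 → USB stick 3  [load 12/12]
4 USB sticks opened.

4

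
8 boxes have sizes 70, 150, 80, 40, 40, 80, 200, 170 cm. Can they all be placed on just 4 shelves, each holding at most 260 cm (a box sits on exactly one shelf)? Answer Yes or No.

A valid assignment using 4 shelves:
  shelf 1: 200 + 40 = 240
  shelf 2: 170 + 80 = 250
  shelf 3: 150 + 80 = 230
  shelf 4: 70 + 40 = 110
Every load is within 260 cm, so 4 shelves suffice.

Yes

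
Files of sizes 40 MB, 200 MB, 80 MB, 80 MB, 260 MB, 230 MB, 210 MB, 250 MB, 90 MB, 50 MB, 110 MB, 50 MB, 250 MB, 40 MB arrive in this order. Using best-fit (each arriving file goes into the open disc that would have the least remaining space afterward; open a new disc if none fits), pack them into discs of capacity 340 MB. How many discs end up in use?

6

  40 → disc 1 (new)  [load 40/340]
  200 → disc 1  [load 240/340]
  80 → disc 1  [load 320/340]
  80 → disc 2 (new)  [load 80/340]
  260 → disc 2  [load 340/340]
  230 → disc 3 (new)  [load 230/340]
  210 → disc 4 (new)  [load 210/340]
  250 → disc 5 (new)  [load 250/340]
  90 → disc 5  [load 340/340]
  50 → disc 3  [load 280/340]
  110 → disc 4  [load 320/340]
  50 → disc 3  [load 330/340]
  250 → disc 6 (new)  [load 250/340]
  40 → disc 6  [load 290/340]
6 discs opened.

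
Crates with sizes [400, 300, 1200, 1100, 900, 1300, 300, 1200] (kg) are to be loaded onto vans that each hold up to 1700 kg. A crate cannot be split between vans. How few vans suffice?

Total = 1300 + 1200 + 1200 + 1100 + 900 + 400 + 300 + 300 = 6700 kg.
Lower bound: ⌈6700/1700⌉ = 4 vans.
Also, 5 crates each exceed 850 kg, and no two of those can share a van, so at least 5 vans are needed.
A packing using 5 vans:
  van 1: 1300 + 400 = 1700
  van 2: 1200 + 300 = 1500
  van 3: 1200 + 300 = 1500
  van 4: 1100 = 1100
  van 5: 900 = 900
This matches the lower bound, so 5 is optimal.

5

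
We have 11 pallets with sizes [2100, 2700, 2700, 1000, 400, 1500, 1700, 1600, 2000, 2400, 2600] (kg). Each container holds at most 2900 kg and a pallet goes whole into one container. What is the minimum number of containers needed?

Total = 2700 + 2700 + 2600 + 2400 + 2100 + 2000 + 1700 + 1600 + 1500 + 1000 + 400 = 20700 kg.
Lower bound: ⌈20700/2900⌉ = 8 containers.
Also, 9 pallets each exceed 1450 kg, and no two of those can share a container, so at least 9 containers are needed.
A packing using 9 containers:
  container 1: 2700 = 2700
  container 2: 2700 = 2700
  container 3: 2600 = 2600
  container 4: 2400 + 400 = 2800
  container 5: 2100 = 2100
  container 6: 2000 = 2000
  container 7: 1700 + 1000 = 2700
  container 8: 1600 = 1600
  container 9: 1500 = 1500
This matches the lower bound, so 9 is optimal.

9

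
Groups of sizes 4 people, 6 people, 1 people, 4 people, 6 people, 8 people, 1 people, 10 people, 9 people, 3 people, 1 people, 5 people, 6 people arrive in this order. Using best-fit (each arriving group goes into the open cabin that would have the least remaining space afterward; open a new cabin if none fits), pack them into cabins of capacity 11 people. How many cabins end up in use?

  4 → cabin 1 (new)  [load 4/11]
  6 → cabin 1  [load 10/11]
  1 → cabin 1  [load 11/11]
  4 → cabin 2 (new)  [load 4/11]
  6 → cabin 2  [load 10/11]
  8 → cabin 3 (new)  [load 8/11]
  1 → cabin 2  [load 11/11]
  10 → cabin 4 (new)  [load 10/11]
  9 → cabin 5 (new)  [load 9/11]
  3 → cabin 3  [load 11/11]
  1 → cabin 4  [load 11/11]
  5 → cabin 6 (new)  [load 5/11]
  6 → cabin 6  [load 11/11]
6 cabins opened.

6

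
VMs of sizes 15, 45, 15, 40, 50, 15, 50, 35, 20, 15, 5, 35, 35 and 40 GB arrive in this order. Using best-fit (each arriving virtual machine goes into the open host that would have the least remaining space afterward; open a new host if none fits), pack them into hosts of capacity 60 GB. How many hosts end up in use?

  15 → host 1 (new)  [load 15/60]
  45 → host 1  [load 60/60]
  15 → host 2 (new)  [load 15/60]
  40 → host 2  [load 55/60]
  50 → host 3 (new)  [load 50/60]
  15 → host 4 (new)  [load 15/60]
  50 → host 5 (new)  [load 50/60]
  35 → host 4  [load 50/60]
  20 → host 6 (new)  [load 20/60]
  15 → host 6  [load 35/60]
  5 → host 2  [load 60/60]
  35 → host 7 (new)  [load 35/60]
  35 → host 8 (new)  [load 35/60]
  40 → host 9 (new)  [load 40/60]
9 hosts opened.

9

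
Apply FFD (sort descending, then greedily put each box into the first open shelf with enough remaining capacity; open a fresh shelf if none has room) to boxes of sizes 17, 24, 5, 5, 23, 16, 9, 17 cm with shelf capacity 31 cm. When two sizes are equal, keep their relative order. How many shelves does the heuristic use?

Sorted descending: 24, 23, 17, 17, 16, 9, 5, 5.
  24 → shelf 1 (new)  [load 24/31]
  23 → shelf 2 (new)  [load 23/31]
  17 → shelf 3 (new)  [load 17/31]
  17 → shelf 4 (new)  [load 17/31]
  16 → shelf 5 (new)  [load 16/31]
  9 → shelf 3  [load 26/31]
  5 → shelf 1  [load 29/31]
  5 → shelf 2  [load 28/31]
5 shelves opened.

5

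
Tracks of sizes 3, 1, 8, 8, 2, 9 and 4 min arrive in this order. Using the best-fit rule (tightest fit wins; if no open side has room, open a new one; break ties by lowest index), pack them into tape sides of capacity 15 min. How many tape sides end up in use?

3

  3 → side 1 (new)  [load 3/15]
  1 → side 1  [load 4/15]
  8 → side 1  [load 12/15]
  8 → side 2 (new)  [load 8/15]
  2 → side 1  [load 14/15]
  9 → side 3 (new)  [load 9/15]
  4 → side 3  [load 13/15]
3 tape sides opened.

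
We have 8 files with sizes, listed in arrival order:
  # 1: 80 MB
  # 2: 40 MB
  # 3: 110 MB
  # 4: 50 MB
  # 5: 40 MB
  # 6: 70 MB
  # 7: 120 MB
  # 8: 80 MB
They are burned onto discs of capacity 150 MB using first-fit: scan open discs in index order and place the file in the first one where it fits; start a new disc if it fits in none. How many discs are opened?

  80 → disc 1 (new)  [load 80/150]
  40 → disc 1  [load 120/150]
  110 → disc 2 (new)  [load 110/150]
  50 → disc 3 (new)  [load 50/150]
  40 → disc 2  [load 150/150]
  70 → disc 3  [load 120/150]
  120 → disc 4 (new)  [load 120/150]
  80 → disc 5 (new)  [load 80/150]
5 discs opened.

5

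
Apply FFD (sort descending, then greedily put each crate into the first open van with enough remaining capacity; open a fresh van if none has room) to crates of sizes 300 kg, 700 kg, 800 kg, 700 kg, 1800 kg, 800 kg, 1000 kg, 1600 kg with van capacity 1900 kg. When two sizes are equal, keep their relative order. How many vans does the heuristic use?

5

Sorted descending: 1800, 1600, 1000, 800, 800, 700, 700, 300.
  1800 → van 1 (new)  [load 1800/1900]
  1600 → van 2 (new)  [load 1600/1900]
  1000 → van 3 (new)  [load 1000/1900]
  800 → van 3  [load 1800/1900]
  800 → van 4 (new)  [load 800/1900]
  700 → van 4  [load 1500/1900]
  700 → van 5 (new)  [load 700/1900]
  300 → van 2  [load 1900/1900]
5 vans opened.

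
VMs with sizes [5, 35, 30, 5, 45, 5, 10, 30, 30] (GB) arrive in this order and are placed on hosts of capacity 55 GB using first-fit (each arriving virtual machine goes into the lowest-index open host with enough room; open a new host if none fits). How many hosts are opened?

  5 → host 1 (new)  [load 5/55]
  35 → host 1  [load 40/55]
  30 → host 2 (new)  [load 30/55]
  5 → host 1  [load 45/55]
  45 → host 3 (new)  [load 45/55]
  5 → host 1  [load 50/55]
  10 → host 2  [load 40/55]
  30 → host 4 (new)  [load 30/55]
  30 → host 5 (new)  [load 30/55]
5 hosts opened.

5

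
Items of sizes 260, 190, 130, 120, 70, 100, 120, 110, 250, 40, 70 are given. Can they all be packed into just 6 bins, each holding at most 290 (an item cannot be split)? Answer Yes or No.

Yes

A valid assignment using 6 bins:
  bin 1: 260 = 260
  bin 2: 250 + 40 = 290
  bin 3: 190 + 100 = 290
  bin 4: 130 + 120 = 250
  bin 5: 120 + 110 = 230
  bin 6: 70 + 70 = 140
Every load is within 290, so 6 bins suffice.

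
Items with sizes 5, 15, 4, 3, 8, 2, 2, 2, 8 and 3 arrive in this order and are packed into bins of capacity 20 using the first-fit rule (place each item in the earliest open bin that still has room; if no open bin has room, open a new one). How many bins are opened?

3

  5 → bin 1 (new)  [load 5/20]
  15 → bin 1  [load 20/20]
  4 → bin 2 (new)  [load 4/20]
  3 → bin 2  [load 7/20]
  8 → bin 2  [load 15/20]
  2 → bin 2  [load 17/20]
  2 → bin 2  [load 19/20]
  2 → bin 3 (new)  [load 2/20]
  8 → bin 3  [load 10/20]
  3 → bin 3  [load 13/20]
3 bins opened.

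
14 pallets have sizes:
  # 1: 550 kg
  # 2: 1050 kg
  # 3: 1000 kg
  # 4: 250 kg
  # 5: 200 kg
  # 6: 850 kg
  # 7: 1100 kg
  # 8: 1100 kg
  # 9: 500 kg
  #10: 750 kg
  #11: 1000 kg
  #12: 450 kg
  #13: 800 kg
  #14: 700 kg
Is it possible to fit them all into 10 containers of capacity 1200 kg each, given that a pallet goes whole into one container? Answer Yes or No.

Yes

A valid assignment using 10 containers:
  container 1: 1100 = 1100
  container 2: 1100 = 1100
  container 3: 1050 = 1050
  container 4: 1000 + 200 = 1200
  container 5: 1000 = 1000
  container 6: 850 + 250 = 1100
  container 7: 800 = 800
  container 8: 750 + 450 = 1200
  container 9: 700 + 500 = 1200
  container 10: 550 = 550
Every load is within 1200 kg, so 10 containers suffice.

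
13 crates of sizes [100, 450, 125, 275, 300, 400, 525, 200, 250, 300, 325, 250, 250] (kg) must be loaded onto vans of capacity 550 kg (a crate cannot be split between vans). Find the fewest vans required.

Total = 525 + 450 + 400 + 325 + 300 + 300 + 275 + 250 + 250 + 250 + 200 + 125 + 100 = 3750 kg.
Lower bound: ⌈3750/550⌉ = 7 vans.
A packing using 7 vans:
  van 1: 525 = 525
  van 2: 450 + 100 = 550
  van 3: 400 + 125 = 525
  van 4: 325 + 200 = 525
  van 5: 300 + 250 = 550
  van 6: 300 + 250 = 550
  van 7: 275 + 250 = 525
This matches the lower bound, so 7 is optimal.

7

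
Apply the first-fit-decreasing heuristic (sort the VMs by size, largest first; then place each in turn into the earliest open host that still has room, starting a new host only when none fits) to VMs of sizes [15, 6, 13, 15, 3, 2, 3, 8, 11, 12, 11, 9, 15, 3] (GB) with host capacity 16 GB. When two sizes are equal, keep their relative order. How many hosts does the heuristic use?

9

Sorted descending: 15, 15, 15, 13, 12, 11, 11, 9, 8, 6, 3, 3, 3, 2.
  15 → host 1 (new)  [load 15/16]
  15 → host 2 (new)  [load 15/16]
  15 → host 3 (new)  [load 15/16]
  13 → host 4 (new)  [load 13/16]
  12 → host 5 (new)  [load 12/16]
  11 → host 6 (new)  [load 11/16]
  11 → host 7 (new)  [load 11/16]
  9 → host 8 (new)  [load 9/16]
  8 → host 9 (new)  [load 8/16]
  6 → host 8  [load 15/16]
  3 → host 4  [load 16/16]
  3 → host 5  [load 15/16]
  3 → host 6  [load 14/16]
  2 → host 6  [load 16/16]
9 hosts opened.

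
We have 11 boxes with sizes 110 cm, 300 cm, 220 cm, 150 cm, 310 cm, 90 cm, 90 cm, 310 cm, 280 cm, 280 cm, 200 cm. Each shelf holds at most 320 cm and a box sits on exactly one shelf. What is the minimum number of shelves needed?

Total = 310 + 310 + 300 + 280 + 280 + 220 + 200 + 150 + 110 + 90 + 90 = 2340 cm.
Lower bound: ⌈2340/320⌉ = 8 shelves.
A packing using 8 shelves:
  shelf 1: 310 = 310
  shelf 2: 310 = 310
  shelf 3: 300 = 300
  shelf 4: 280 = 280
  shelf 5: 280 = 280
  shelf 6: 220 + 90 = 310
  shelf 7: 200 + 110 = 310
  shelf 8: 150 + 90 = 240
This matches the lower bound, so 8 is optimal.

8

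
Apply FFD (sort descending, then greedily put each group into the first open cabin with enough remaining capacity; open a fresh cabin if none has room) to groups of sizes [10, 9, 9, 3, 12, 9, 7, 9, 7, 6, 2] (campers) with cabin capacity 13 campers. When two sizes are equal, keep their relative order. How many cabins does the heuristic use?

Sorted descending: 12, 10, 9, 9, 9, 9, 7, 7, 6, 3, 2.
  12 → cabin 1 (new)  [load 12/13]
  10 → cabin 2 (new)  [load 10/13]
  9 → cabin 3 (new)  [load 9/13]
  9 → cabin 4 (new)  [load 9/13]
  9 → cabin 5 (new)  [load 9/13]
  9 → cabin 6 (new)  [load 9/13]
  7 → cabin 7 (new)  [load 7/13]
  7 → cabin 8 (new)  [load 7/13]
  6 → cabin 7  [load 13/13]
  3 → cabin 2  [load 13/13]
  2 → cabin 3  [load 11/13]
8 cabins opened.

8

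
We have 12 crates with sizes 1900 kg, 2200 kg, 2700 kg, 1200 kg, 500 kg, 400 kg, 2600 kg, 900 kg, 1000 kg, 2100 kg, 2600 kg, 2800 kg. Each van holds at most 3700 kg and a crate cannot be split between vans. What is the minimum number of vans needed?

Total = 2800 + 2700 + 2600 + 2600 + 2200 + 2100 + 1900 + 1200 + 1000 + 900 + 500 + 400 = 20900 kg.
Lower bound: ⌈20900/3700⌉ = 6 vans.
Also, 7 crates each exceed 1850 kg, and no two of those can share a van, so at least 7 vans are needed.
A packing using 7 vans:
  van 1: 2800 + 900 = 3700
  van 2: 2700 + 1000 = 3700
  van 3: 2600 + 500 + 400 = 3500
  van 4: 2600 = 2600
  van 5: 2200 + 1200 = 3400
  van 6: 2100 = 2100
  van 7: 1900 = 1900
This matches the lower bound, so 7 is optimal.

7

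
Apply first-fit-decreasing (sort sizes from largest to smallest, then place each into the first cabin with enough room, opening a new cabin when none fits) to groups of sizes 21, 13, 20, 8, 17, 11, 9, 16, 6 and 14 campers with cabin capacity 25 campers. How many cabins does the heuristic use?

6

Sorted descending: 21, 20, 17, 16, 14, 13, 11, 9, 8, 6.
  21 → cabin 1 (new)  [load 21/25]
  20 → cabin 2 (new)  [load 20/25]
  17 → cabin 3 (new)  [load 17/25]
  16 → cabin 4 (new)  [load 16/25]
  14 → cabin 5 (new)  [load 14/25]
  13 → cabin 6 (new)  [load 13/25]
  11 → cabin 5  [load 25/25]
  9 → cabin 4  [load 25/25]
  8 → cabin 3  [load 25/25]
  6 → cabin 6  [load 19/25]
6 cabins opened.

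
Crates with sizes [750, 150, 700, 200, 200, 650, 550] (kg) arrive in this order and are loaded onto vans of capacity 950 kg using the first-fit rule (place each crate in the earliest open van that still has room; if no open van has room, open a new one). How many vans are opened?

4

  750 → van 1 (new)  [load 750/950]
  150 → van 1  [load 900/950]
  700 → van 2 (new)  [load 700/950]
  200 → van 2  [load 900/950]
  200 → van 3 (new)  [load 200/950]
  650 → van 3  [load 850/950]
  550 → van 4 (new)  [load 550/950]
4 vans opened.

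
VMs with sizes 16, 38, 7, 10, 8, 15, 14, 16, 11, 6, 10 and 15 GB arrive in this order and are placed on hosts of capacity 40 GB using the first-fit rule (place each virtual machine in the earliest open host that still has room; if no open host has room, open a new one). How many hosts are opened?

5

  16 → host 1 (new)  [load 16/40]
  38 → host 2 (new)  [load 38/40]
  7 → host 1  [load 23/40]
  10 → host 1  [load 33/40]
  8 → host 3 (new)  [load 8/40]
  15 → host 3  [load 23/40]
  14 → host 3  [load 37/40]
  16 → host 4 (new)  [load 16/40]
  11 → host 4  [load 27/40]
  6 → host 1  [load 39/40]
  10 → host 4  [load 37/40]
  15 → host 5 (new)  [load 15/40]
5 hosts opened.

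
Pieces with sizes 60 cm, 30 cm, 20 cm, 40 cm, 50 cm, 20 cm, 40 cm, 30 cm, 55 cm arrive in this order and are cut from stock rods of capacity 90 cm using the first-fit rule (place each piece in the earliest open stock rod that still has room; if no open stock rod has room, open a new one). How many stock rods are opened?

  60 → stock rod 1 (new)  [load 60/90]
  30 → stock rod 1  [load 90/90]
  20 → stock rod 2 (new)  [load 20/90]
  40 → stock rod 2  [load 60/90]
  50 → stock rod 3 (new)  [load 50/90]
  20 → stock rod 2  [load 80/90]
  40 → stock rod 3  [load 90/90]
  30 → stock rod 4 (new)  [load 30/90]
  55 → stock rod 4  [load 85/90]
4 stock rods opened.

4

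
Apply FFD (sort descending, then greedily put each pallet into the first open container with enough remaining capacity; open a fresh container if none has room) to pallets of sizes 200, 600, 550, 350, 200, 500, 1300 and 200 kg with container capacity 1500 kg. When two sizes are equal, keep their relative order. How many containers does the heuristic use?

3

Sorted descending: 1300, 600, 550, 500, 350, 200, 200, 200.
  1300 → container 1 (new)  [load 1300/1500]
  600 → container 2 (new)  [load 600/1500]
  550 → container 2  [load 1150/1500]
  500 → container 3 (new)  [load 500/1500]
  350 → container 2  [load 1500/1500]
  200 → container 1  [load 1500/1500]
  200 → container 3  [load 700/1500]
  200 → container 3  [load 900/1500]
3 containers opened.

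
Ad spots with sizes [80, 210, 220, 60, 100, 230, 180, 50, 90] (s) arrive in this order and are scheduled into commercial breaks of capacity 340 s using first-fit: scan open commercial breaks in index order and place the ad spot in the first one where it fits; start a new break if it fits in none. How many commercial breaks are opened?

  80 → break 1 (new)  [load 80/340]
  210 → break 1  [load 290/340]
  220 → break 2 (new)  [load 220/340]
  60 → break 2  [load 280/340]
  100 → break 3 (new)  [load 100/340]
  230 → break 3  [load 330/340]
  180 → break 4 (new)  [load 180/340]
  50 → break 1  [load 340/340]
  90 → break 4  [load 270/340]
4 commercial breaks opened.

4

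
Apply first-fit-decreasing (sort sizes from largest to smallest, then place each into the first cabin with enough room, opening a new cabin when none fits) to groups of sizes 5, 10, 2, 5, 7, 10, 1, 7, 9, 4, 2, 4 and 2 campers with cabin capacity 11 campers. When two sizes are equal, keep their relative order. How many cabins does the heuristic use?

7

Sorted descending: 10, 10, 9, 7, 7, 5, 5, 4, 4, 2, 2, 2, 1.
  10 → cabin 1 (new)  [load 10/11]
  10 → cabin 2 (new)  [load 10/11]
  9 → cabin 3 (new)  [load 9/11]
  7 → cabin 4 (new)  [load 7/11]
  7 → cabin 5 (new)  [load 7/11]
  5 → cabin 6 (new)  [load 5/11]
  5 → cabin 6  [load 10/11]
  4 → cabin 4  [load 11/11]
  4 → cabin 5  [load 11/11]
  2 → cabin 3  [load 11/11]
  2 → cabin 7 (new)  [load 2/11]
  2 → cabin 7  [load 4/11]
  1 → cabin 1  [load 11/11]
7 cabins opened.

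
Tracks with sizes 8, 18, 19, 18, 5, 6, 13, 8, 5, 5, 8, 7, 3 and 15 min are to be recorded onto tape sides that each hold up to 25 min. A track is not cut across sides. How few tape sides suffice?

Total = 19 + 18 + 18 + 15 + 13 + 8 + 8 + 8 + 7 + 6 + 5 + 5 + 5 + 3 = 138 min.
Lower bound: ⌈138/25⌉ = 6 tape sides.
A packing using 6 tape sides:
  side 1: 19 + 6 = 25
  side 2: 18 + 7 = 25
  side 3: 18 + 5 = 23
  side 4: 15 + 8 = 23
  side 5: 13 + 8 + 3 = 24
  side 6: 8 + 5 + 5 = 18
This matches the lower bound, so 6 is optimal.

6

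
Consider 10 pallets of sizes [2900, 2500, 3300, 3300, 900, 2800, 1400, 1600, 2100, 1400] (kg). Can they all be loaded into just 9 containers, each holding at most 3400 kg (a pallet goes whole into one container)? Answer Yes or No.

Yes

A valid assignment using 8 containers:
  container 1: 3300 = 3300
  container 2: 3300 = 3300
  container 3: 2900 = 2900
  container 4: 2800 = 2800
  container 5: 2500 + 900 = 3400
  container 6: 2100 = 2100
  container 7: 1600 + 1400 = 3000
  container 8: 1400 = 1400
That uses only 8 ≤ 9, so 9 containers are enough.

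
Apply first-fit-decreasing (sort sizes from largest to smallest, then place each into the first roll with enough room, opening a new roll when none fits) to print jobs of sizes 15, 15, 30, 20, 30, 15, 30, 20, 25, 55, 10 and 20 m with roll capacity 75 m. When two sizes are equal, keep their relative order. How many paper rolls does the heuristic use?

Sorted descending: 55, 30, 30, 30, 25, 20, 20, 20, 15, 15, 15, 10.
  55 → roll 1 (new)  [load 55/75]
  30 → roll 2 (new)  [load 30/75]
  30 → roll 2  [load 60/75]
  30 → roll 3 (new)  [load 30/75]
  25 → roll 3  [load 55/75]
  20 → roll 1  [load 75/75]
  20 → roll 3  [load 75/75]
  20 → roll 4 (new)  [load 20/75]
  15 → roll 2  [load 75/75]
  15 → roll 4  [load 35/75]
  15 → roll 4  [load 50/75]
  10 → roll 4  [load 60/75]
4 paper rolls opened.

4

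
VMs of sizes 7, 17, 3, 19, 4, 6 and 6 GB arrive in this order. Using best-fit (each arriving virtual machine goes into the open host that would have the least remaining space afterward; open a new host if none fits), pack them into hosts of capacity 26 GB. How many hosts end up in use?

  7 → host 1 (new)  [load 7/26]
  17 → host 1  [load 24/26]
  3 → host 2 (new)  [load 3/26]
  19 → host 2  [load 22/26]
  4 → host 2  [load 26/26]
  6 → host 3 (new)  [load 6/26]
  6 → host 3  [load 12/26]
3 hosts opened.

3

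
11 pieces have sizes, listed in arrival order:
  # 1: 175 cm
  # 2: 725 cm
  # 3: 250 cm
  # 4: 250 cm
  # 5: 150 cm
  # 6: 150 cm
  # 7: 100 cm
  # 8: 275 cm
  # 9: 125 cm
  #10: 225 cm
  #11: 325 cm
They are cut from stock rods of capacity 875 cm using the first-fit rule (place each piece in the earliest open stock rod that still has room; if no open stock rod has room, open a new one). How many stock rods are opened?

  175 → stock rod 1 (new)  [load 175/875]
  725 → stock rod 2 (new)  [load 725/875]
  250 → stock rod 1  [load 425/875]
  250 → stock rod 1  [load 675/875]
  150 → stock rod 1  [load 825/875]
  150 → stock rod 2  [load 875/875]
  100 → stock rod 3 (new)  [load 100/875]
  275 → stock rod 3  [load 375/875]
  125 → stock rod 3  [load 500/875]
  225 → stock rod 3  [load 725/875]
  325 → stock rod 4 (new)  [load 325/875]
4 stock rods opened.

4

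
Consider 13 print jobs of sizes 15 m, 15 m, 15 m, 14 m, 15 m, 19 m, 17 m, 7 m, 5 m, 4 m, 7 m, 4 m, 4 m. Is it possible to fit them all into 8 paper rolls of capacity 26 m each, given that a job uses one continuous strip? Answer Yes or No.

A valid assignment using 7 paper rolls:
  roll 1: 19 + 7 = 26
  roll 2: 17 + 7 = 24
  roll 3: 15 + 5 + 4 = 24
  roll 4: 15 + 4 + 4 = 23
  roll 5: 15 = 15
  roll 6: 15 = 15
  roll 7: 14 = 14
That uses only 7 ≤ 8, so 8 paper rolls are enough.

Yes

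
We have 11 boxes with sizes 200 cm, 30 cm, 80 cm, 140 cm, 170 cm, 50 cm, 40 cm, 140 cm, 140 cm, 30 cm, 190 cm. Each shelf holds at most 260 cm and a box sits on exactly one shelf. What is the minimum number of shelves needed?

Total = 200 + 190 + 170 + 140 + 140 + 140 + 80 + 50 + 40 + 30 + 30 = 1210 cm.
Lower bound: ⌈1210/260⌉ = 5 shelves.
Also, 6 boxes each exceed 130 cm, and no two of those can share a shelf, so at least 6 shelves are needed.
A packing using 6 shelves:
  shelf 1: 200 + 50 = 250
  shelf 2: 190 + 40 + 30 = 260
  shelf 3: 170 + 80 = 250
  shelf 4: 140 + 30 = 170
  shelf 5: 140 = 140
  shelf 6: 140 = 140
This matches the lower bound, so 6 is optimal.

6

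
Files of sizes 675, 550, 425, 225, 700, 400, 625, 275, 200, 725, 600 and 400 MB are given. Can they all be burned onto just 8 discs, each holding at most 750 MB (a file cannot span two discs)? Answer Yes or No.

Total = 5800 MB; ⌈5800/750⌉ = 8.
9 files each exceed half the capacity and cannot share a disc, forcing at least 9 discs.
At least 9 discs are required, but only 8 are allowed.

No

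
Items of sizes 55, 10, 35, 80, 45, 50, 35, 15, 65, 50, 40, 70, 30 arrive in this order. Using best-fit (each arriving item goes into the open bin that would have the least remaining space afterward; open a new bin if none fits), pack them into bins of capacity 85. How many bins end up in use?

8

  55 → bin 1 (new)  [load 55/85]
  10 → bin 1  [load 65/85]
  35 → bin 2 (new)  [load 35/85]
  80 → bin 3 (new)  [load 80/85]
  45 → bin 2  [load 80/85]
  50 → bin 4 (new)  [load 50/85]
  35 → bin 4  [load 85/85]
  15 → bin 1  [load 80/85]
  65 → bin 5 (new)  [load 65/85]
  50 → bin 6 (new)  [load 50/85]
  40 → bin 7 (new)  [load 40/85]
  70 → bin 8 (new)  [load 70/85]
  30 → bin 6  [load 80/85]
8 bins opened.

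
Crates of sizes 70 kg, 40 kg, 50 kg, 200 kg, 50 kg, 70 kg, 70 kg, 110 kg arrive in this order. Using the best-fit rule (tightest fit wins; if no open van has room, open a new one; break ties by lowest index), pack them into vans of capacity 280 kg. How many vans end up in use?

  70 → van 1 (new)  [load 70/280]
  40 → van 1  [load 110/280]
  50 → van 1  [load 160/280]
  200 → van 2 (new)  [load 200/280]
  50 → van 2  [load 250/280]
  70 → van 1  [load 230/280]
  70 → van 3 (new)  [load 70/280]
  110 → van 3  [load 180/280]
3 vans opened.

3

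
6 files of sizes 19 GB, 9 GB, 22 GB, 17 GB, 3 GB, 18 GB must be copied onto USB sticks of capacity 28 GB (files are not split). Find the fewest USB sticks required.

4

Total = 22 + 19 + 18 + 17 + 9 + 3 = 88 GB.
Lower bound: ⌈88/28⌉ = 4 USB sticks.
A packing using 4 USB sticks:
  USB stick 1: 22 + 3 = 25
  USB stick 2: 19 + 9 = 28
  USB stick 3: 18 = 18
  USB stick 4: 17 = 17
This matches the lower bound, so 4 is optimal.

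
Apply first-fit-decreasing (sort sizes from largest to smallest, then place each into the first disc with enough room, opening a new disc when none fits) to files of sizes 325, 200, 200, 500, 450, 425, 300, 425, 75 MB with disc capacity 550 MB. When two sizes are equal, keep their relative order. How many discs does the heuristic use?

Sorted descending: 500, 450, 425, 425, 325, 300, 200, 200, 75.
  500 → disc 1 (new)  [load 500/550]
  450 → disc 2 (new)  [load 450/550]
  425 → disc 3 (new)  [load 425/550]
  425 → disc 4 (new)  [load 425/550]
  325 → disc 5 (new)  [load 325/550]
  300 → disc 6 (new)  [load 300/550]
  200 → disc 5  [load 525/550]
  200 → disc 6  [load 500/550]
  75 → disc 2  [load 525/550]
6 discs opened.

6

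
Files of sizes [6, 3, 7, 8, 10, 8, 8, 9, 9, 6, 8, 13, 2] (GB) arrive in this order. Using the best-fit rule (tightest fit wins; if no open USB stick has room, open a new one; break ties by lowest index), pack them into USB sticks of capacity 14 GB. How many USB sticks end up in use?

10

  6 → USB stick 1 (new)  [load 6/14]
  3 → USB stick 1  [load 9/14]
  7 → USB stick 2 (new)  [load 7/14]
  8 → USB stick 3 (new)  [load 8/14]
  10 → USB stick 4 (new)  [load 10/14]
  8 → USB stick 5 (new)  [load 8/14]
  8 → USB stick 6 (new)  [load 8/14]
  9 → USB stick 7 (new)  [load 9/14]
  9 → USB stick 8 (new)  [load 9/14]
  6 → USB stick 3  [load 14/14]
  8 → USB stick 9 (new)  [load 8/14]
  13 → USB stick 10 (new)  [load 13/14]
  2 → USB stick 4  [load 12/14]
10 USB sticks opened.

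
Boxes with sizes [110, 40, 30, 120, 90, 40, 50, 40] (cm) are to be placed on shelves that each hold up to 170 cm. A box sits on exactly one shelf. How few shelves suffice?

Total = 120 + 110 + 90 + 50 + 40 + 40 + 40 + 30 = 520 cm.
Lower bound: ⌈520/170⌉ = 4 shelves.
A packing using 4 shelves:
  shelf 1: 120 + 50 = 170
  shelf 2: 110 + 40 = 150
  shelf 3: 90 + 40 + 40 = 170
  shelf 4: 30 = 30
This matches the lower bound, so 4 is optimal.

4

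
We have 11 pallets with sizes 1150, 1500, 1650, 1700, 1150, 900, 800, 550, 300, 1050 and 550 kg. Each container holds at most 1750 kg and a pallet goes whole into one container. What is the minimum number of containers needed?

7

Total = 1700 + 1650 + 1500 + 1150 + 1150 + 1050 + 900 + 800 + 550 + 550 + 300 = 11300 kg.
Lower bound: ⌈11300/1750⌉ = 7 containers.
A packing using 7 containers:
  container 1: 1700 = 1700
  container 2: 1650 = 1650
  container 3: 1500 = 1500
  container 4: 1150 + 550 = 1700
  container 5: 1150 + 550 = 1700
  container 6: 1050 + 300 = 1350
  container 7: 900 + 800 = 1700
This matches the lower bound, so 7 is optimal.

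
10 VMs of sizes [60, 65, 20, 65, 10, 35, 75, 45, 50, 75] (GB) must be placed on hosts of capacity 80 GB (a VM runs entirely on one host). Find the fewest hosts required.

7

Total = 75 + 75 + 65 + 65 + 60 + 50 + 45 + 35 + 20 + 10 = 500 GB.
Lower bound: ⌈500/80⌉ = 7 hosts.
A packing using 7 hosts:
  host 1: 75 = 75
  host 2: 75 = 75
  host 3: 65 + 10 = 75
  host 4: 65 = 65
  host 5: 60 + 20 = 80
  host 6: 50 = 50
  host 7: 45 + 35 = 80
This matches the lower bound, so 7 is optimal.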